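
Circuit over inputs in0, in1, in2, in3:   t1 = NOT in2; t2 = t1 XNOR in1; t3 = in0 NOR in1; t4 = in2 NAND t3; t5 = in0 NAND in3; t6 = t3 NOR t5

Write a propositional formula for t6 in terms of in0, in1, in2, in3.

(in0 NOR in1) NOR (in0 NAND in3)

t3 = in0 NOR in1
t5 = in0 NAND in3
t6 = t3 NOR t5 = (in0 NOR in1) NOR (in0 NAND in3)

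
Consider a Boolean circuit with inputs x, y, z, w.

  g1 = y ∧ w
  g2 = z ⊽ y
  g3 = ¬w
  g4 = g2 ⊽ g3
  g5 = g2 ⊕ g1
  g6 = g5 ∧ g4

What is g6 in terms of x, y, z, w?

g1 = y ∧ w
g2 = z ⊽ y
g3 = ¬w
g4 = g2 ⊽ g3 = (z ⊽ y) ⊽ ¬w
g5 = g2 ⊕ g1 = (z ⊽ y) ⊕ (y ∧ w)
g6 = g5 ∧ g4 = ((z ⊽ y) ⊕ (y ∧ w)) ∧ ((z ⊽ y) ⊽ ¬w)

((z ⊽ y) ⊕ (y ∧ w)) ∧ ((z ⊽ y) ⊽ ¬w)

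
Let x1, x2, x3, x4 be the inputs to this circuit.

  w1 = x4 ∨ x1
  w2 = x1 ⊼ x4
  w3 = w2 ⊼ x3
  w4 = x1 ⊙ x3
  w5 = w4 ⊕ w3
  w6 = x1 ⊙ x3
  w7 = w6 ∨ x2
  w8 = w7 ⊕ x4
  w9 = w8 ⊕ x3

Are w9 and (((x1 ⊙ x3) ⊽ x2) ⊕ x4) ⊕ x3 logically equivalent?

No

w6 = x1 ⊙ x3
w7 = w6 ∨ x2 = (x1 ⊙ x3) ∨ x2
w8 = w7 ⊕ x4 = ((x1 ⊙ x3) ∨ x2) ⊕ x4
w9 = w8 ⊕ x3 = (((x1 ⊙ x3) ∨ x2) ⊕ x4) ⊕ x3
At x1=0, x2=0, x3=0, x4=0: circuit gives 1, formula gives 0.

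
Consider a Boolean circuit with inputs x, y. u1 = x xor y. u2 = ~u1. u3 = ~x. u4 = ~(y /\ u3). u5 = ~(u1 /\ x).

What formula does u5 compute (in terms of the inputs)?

u1 = x xor y
u5 = ~(u1 /\ x) = ~((x xor y) /\ x)

~((x xor y) /\ x)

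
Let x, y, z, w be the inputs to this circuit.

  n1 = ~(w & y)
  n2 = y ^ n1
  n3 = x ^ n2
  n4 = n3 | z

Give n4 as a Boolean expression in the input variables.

(x ^ (y ^ (~(w & y)))) | z

n1 = ~(w & y)
n2 = y ^ n1 = y ^ (~(w & y))
n3 = x ^ n2 = x ^ (y ^ (~(w & y)))
n4 = n3 | z = (x ^ (y ^ (~(w & y)))) | z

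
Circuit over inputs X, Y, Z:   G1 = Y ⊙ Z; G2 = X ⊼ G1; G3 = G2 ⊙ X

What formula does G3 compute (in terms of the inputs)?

G1 = Y ⊙ Z
G2 = X ⊼ G1 = X ⊼ (Y ⊙ Z)
G3 = G2 ⊙ X = (X ⊼ (Y ⊙ Z)) ⊙ X

(X ⊼ (Y ⊙ Z)) ⊙ X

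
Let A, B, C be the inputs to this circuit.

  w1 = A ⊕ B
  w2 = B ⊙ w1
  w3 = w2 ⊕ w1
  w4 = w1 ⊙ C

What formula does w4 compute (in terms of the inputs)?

w1 = A ⊕ B
w4 = w1 ⊙ C = (A ⊕ B) ⊙ C

(A ⊕ B) ⊙ C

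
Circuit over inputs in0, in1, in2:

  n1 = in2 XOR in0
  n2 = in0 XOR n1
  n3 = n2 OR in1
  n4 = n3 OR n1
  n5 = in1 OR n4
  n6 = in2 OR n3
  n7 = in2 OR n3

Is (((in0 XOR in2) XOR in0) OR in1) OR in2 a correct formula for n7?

Yes

n1 = in2 XOR in0
n2 = in0 XOR n1 = in0 XOR (in2 XOR in0)
n3 = n2 OR in1 = (in0 XOR (in2 XOR in0)) OR in1
n7 = in2 OR n3 = in2 OR ((in0 XOR (in2 XOR in0)) OR in1)
At in0=0, in1=0, in2=0: circuit gives 0, formula gives 0.
At in0=0, in1=0, in2=1: circuit gives 1, formula gives 1.
Agrees on all 8 inputs.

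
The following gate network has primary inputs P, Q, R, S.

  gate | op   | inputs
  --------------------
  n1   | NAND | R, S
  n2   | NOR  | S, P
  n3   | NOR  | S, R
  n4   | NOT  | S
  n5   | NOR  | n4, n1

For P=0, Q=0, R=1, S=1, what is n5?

1

n1 = 1 NAND 1 = 0
n4 = NOT 1 = 0
n5 = 0 NOR 0 = 1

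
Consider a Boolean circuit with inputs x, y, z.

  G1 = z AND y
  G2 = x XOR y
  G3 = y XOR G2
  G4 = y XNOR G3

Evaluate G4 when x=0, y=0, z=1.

G2 = 0 XOR 0 = 0
G3 = 0 XOR 0 = 0
G4 = 0 XNOR 0 = 1

1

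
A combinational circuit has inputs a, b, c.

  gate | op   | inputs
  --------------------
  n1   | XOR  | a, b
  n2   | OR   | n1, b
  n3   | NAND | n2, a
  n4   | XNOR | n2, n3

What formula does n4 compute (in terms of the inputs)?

((a XOR b) OR b) XNOR (((a XOR b) OR b) NAND a)

n1 = a XOR b
n2 = n1 OR b = (a XOR b) OR b
n3 = n2 NAND a = ((a XOR b) OR b) NAND a
n4 = n2 XNOR n3 = ((a XOR b) OR b) XNOR (((a XOR b) OR b) NAND a)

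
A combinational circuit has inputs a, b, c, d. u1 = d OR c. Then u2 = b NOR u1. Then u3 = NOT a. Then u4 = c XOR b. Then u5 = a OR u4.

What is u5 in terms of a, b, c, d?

a OR (c XOR b)

u4 = c XOR b
u5 = a OR u4 = a OR (c XOR b)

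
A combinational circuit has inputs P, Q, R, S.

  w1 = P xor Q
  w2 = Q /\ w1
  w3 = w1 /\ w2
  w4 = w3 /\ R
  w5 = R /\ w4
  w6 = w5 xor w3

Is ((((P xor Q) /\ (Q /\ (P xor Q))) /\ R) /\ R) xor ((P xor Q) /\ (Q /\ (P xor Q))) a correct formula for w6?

Yes

w1 = P xor Q
w2 = Q /\ w1 = Q /\ (P xor Q)
w3 = w1 /\ w2 = (P xor Q) /\ (Q /\ (P xor Q))
w4 = w3 /\ R = ((P xor Q) /\ (Q /\ (P xor Q))) /\ R
w5 = R /\ w4 = R /\ (((P xor Q) /\ (Q /\ (P xor Q))) /\ R)
w6 = w5 xor w3 = (R /\ (((P xor Q) /\ (Q /\ (P xor Q))) /\ R)) xor ((P xor Q) /\ (Q /\ (P xor Q)))
At P=0, Q=0, R=0, S=0: circuit gives 0, formula gives 0.
At P=0, Q=1, R=0, S=0: circuit gives 1, formula gives 1.
Agrees on all 16 inputs.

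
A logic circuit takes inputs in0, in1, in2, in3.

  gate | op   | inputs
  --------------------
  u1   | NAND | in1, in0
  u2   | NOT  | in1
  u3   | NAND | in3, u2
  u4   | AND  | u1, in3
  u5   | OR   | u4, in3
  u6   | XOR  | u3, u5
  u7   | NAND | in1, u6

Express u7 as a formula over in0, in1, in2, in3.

in1 NAND ((in3 NAND NOT in1) XOR (((in1 NAND in0) AND in3) OR in3))

u1 = in1 NAND in0
u2 = NOT in1
u3 = in3 NAND u2 = in3 NAND NOT in1
u4 = u1 AND in3 = (in1 NAND in0) AND in3
u5 = u4 OR in3 = ((in1 NAND in0) AND in3) OR in3
u6 = u3 XOR u5 = (in3 NAND NOT in1) XOR (((in1 NAND in0) AND in3) OR in3)
u7 = in1 NAND u6 = in1 NAND ((in3 NAND NOT in1) XOR (((in1 NAND in0) AND in3) OR in3))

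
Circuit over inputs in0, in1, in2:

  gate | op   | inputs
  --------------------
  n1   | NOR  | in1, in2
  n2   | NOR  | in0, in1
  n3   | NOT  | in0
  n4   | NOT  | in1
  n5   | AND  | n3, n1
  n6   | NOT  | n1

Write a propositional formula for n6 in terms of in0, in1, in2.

NOT (in1 NOR in2)

n1 = in1 NOR in2
n6 = NOT n1 = NOT (in1 NOR in2)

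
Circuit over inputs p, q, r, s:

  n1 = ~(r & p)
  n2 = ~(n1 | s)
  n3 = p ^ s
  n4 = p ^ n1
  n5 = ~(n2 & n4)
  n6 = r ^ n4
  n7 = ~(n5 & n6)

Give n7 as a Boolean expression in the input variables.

~((~((~((~(r & p)) | s)) & (p ^ (~(r & p))))) & (r ^ (p ^ (~(r & p)))))

n1 = ~(r & p)
n2 = ~(n1 | s) = ~((~(r & p)) | s)
n4 = p ^ n1 = p ^ (~(r & p))
n5 = ~(n2 & n4) = ~((~((~(r & p)) | s)) & (p ^ (~(r & p))))
n6 = r ^ n4 = r ^ (p ^ (~(r & p)))
n7 = ~(n5 & n6) = ~((~((~((~(r & p)) | s)) & (p ^ (~(r & p))))) & (r ^ (p ^ (~(r & p)))))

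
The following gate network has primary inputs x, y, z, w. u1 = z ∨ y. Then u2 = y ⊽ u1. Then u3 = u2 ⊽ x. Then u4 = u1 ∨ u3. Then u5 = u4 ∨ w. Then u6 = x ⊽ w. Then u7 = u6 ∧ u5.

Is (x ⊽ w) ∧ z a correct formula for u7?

No

u1 = z ∨ y
u2 = y ⊽ u1 = y ⊽ (z ∨ y)
u3 = u2 ⊽ x = (y ⊽ (z ∨ y)) ⊽ x
u4 = u1 ∨ u3 = (z ∨ y) ∨ ((y ⊽ (z ∨ y)) ⊽ x)
u5 = u4 ∨ w = ((z ∨ y) ∨ ((y ⊽ (z ∨ y)) ⊽ x)) ∨ w
u6 = x ⊽ w
u7 = u6 ∧ u5 = (x ⊽ w) ∧ (((z ∨ y) ∨ ((y ⊽ (z ∨ y)) ⊽ x)) ∨ w)
At x=0, y=1, z=0, w=0: circuit gives 1, formula gives 0.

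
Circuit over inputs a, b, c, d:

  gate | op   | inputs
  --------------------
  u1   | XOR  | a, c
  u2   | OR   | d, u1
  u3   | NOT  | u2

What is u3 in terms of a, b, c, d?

u1 = a XOR c
u2 = d OR u1 = d OR (a XOR c)
u3 = NOT u2 = NOT (d OR (a XOR c))

NOT (d OR (a XOR c))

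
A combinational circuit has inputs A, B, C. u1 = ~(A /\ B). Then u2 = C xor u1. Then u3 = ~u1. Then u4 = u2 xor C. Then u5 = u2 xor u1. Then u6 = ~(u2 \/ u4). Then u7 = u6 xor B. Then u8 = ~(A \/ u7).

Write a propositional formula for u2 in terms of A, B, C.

C xor (~(A /\ B))

u1 = ~(A /\ B)
u2 = C xor u1 = C xor (~(A /\ B))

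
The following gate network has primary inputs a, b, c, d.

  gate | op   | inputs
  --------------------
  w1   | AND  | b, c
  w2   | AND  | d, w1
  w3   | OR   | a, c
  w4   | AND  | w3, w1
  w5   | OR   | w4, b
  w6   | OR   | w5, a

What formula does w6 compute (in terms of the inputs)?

(((a OR c) AND (b AND c)) OR b) OR a

w1 = b AND c
w3 = a OR c
w4 = w3 AND w1 = (a OR c) AND (b AND c)
w5 = w4 OR b = ((a OR c) AND (b AND c)) OR b
w6 = w5 OR a = (((a OR c) AND (b AND c)) OR b) OR a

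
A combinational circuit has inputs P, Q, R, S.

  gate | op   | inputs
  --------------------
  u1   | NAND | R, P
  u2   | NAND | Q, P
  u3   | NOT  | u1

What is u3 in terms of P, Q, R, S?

NOT (R NAND P)

u1 = R NAND P
u3 = NOT u1 = NOT (R NAND P)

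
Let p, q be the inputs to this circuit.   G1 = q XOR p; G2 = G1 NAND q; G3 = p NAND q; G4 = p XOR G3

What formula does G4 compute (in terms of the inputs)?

G3 = p NAND q
G4 = p XOR G3 = p XOR (p NAND q)

p XOR (p NAND q)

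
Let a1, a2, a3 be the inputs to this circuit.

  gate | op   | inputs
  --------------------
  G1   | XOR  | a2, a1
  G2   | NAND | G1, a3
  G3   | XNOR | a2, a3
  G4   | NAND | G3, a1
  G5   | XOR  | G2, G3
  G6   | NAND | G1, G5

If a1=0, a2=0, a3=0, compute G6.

G1 = 0 XOR 0 = 0
G2 = 0 NAND 0 = 1
G3 = 0 XNOR 0 = 1
G5 = 1 XOR 1 = 0
G6 = 0 NAND 0 = 1

1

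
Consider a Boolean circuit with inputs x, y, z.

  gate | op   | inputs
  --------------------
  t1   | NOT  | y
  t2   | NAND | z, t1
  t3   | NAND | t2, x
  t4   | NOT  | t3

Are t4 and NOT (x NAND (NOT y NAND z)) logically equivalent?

t1 = NOT y
t2 = z NAND t1 = z NAND NOT y
t3 = t2 NAND x = (z NAND NOT y) NAND x
t4 = NOT t3 = NOT ((z NAND NOT y) NAND x)
At x=0, y=0, z=0: circuit gives 0, formula gives 0.
At x=1, y=0, z=0: circuit gives 1, formula gives 1.
Agrees on all 8 inputs.

Yes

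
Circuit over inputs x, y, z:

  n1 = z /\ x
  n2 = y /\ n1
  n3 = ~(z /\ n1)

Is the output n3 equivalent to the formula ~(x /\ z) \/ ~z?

Yes

n1 = z /\ x
n3 = ~(z /\ n1) = ~(z /\ (z /\ x))
At x=1, y=0, z=1: circuit gives 0, formula gives 0.
At x=0, y=0, z=0: circuit gives 1, formula gives 1.
Agrees on all 8 inputs.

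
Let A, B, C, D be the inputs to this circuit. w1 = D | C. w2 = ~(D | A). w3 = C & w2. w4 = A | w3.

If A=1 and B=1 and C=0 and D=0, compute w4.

1

w2 = ~(0 | 1) = 0
w3 = 0 & 0 = 0
w4 = 1 | 0 = 1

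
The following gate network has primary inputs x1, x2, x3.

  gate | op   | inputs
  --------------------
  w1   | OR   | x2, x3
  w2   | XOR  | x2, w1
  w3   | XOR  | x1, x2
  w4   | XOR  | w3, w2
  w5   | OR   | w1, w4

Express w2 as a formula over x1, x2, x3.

w1 = x2 OR x3
w2 = x2 XOR w1 = x2 XOR (x2 OR x3)

x2 XOR (x2 OR x3)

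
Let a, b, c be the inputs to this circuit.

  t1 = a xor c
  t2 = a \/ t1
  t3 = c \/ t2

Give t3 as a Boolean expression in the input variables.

t1 = a xor c
t2 = a \/ t1 = a \/ (a xor c)
t3 = c \/ t2 = c \/ (a \/ (a xor c))

c \/ (a \/ (a xor c))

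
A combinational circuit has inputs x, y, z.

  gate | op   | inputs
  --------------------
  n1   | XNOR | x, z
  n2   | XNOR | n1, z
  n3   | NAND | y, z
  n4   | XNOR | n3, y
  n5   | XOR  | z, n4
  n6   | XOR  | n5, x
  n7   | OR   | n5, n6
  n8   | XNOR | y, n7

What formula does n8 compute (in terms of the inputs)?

y XNOR ((z XOR ((y NAND z) XNOR y)) OR ((z XOR ((y NAND z) XNOR y)) XOR x))

n3 = y NAND z
n4 = n3 XNOR y = (y NAND z) XNOR y
n5 = z XOR n4 = z XOR ((y NAND z) XNOR y)
n6 = n5 XOR x = (z XOR ((y NAND z) XNOR y)) XOR x
n7 = n5 OR n6 = (z XOR ((y NAND z) XNOR y)) OR ((z XOR ((y NAND z) XNOR y)) XOR x)
n8 = y XNOR n7 = y XNOR ((z XOR ((y NAND z) XNOR y)) OR ((z XOR ((y NAND z) XNOR y)) XOR x))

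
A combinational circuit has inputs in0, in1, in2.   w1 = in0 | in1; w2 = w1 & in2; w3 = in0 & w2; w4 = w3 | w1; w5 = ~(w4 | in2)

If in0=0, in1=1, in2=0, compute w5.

0

w1 = 0 | 1 = 1
w2 = 1 & 0 = 0
w3 = 0 & 0 = 0
w4 = 0 | 1 = 1
w5 = ~(1 | 0) = 0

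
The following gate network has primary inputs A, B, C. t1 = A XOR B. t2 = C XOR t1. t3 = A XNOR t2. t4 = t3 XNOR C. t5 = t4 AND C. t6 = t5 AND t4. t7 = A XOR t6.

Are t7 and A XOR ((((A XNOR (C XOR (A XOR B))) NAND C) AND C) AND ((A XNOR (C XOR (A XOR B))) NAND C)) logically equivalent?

t1 = A XOR B
t2 = C XOR t1 = C XOR (A XOR B)
t3 = A XNOR t2 = A XNOR (C XOR (A XOR B))
t4 = t3 XNOR C = (A XNOR (C XOR (A XOR B))) XNOR C
t5 = t4 AND C = ((A XNOR (C XOR (A XOR B))) XNOR C) AND C
t6 = t5 AND t4 = (((A XNOR (C XOR (A XOR B))) XNOR C) AND C) AND ((A XNOR (C XOR (A XOR B))) XNOR C)
t7 = A XOR t6 = A XOR ((((A XNOR (C XOR (A XOR B))) XNOR C) AND C) AND ((A XNOR (C XOR (A XOR B))) XNOR C))
At A=0, B=0, C=1: circuit gives 0, formula gives 1.

No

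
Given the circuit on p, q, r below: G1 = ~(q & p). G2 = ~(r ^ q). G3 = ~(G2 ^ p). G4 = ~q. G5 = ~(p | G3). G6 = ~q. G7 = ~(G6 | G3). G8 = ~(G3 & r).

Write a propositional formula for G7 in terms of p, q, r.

~(~q | (~((~(r ^ q)) ^ p)))

G2 = ~(r ^ q)
G3 = ~(G2 ^ p) = ~((~(r ^ q)) ^ p)
G6 = ~q
G7 = ~(G6 | G3) = ~(~q | (~((~(r ^ q)) ^ p)))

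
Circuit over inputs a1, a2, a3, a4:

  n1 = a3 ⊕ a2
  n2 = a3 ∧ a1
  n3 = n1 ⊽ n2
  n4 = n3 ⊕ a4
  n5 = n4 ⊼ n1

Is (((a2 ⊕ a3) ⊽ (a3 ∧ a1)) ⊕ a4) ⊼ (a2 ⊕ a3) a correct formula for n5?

n1 = a3 ⊕ a2
n2 = a3 ∧ a1
n3 = n1 ⊽ n2 = (a3 ⊕ a2) ⊽ (a3 ∧ a1)
n4 = n3 ⊕ a4 = ((a3 ⊕ a2) ⊽ (a3 ∧ a1)) ⊕ a4
n5 = n4 ⊼ n1 = (((a3 ⊕ a2) ⊽ (a3 ∧ a1)) ⊕ a4) ⊼ (a3 ⊕ a2)
At a1=0, a2=0, a3=1, a4=1: circuit gives 0, formula gives 0.
At a1=0, a2=0, a3=0, a4=0: circuit gives 1, formula gives 1.
Agrees on all 16 inputs.

Yes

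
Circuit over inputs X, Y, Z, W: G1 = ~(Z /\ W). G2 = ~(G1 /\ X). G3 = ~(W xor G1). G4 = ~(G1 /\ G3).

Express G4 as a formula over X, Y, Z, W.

G1 = ~(Z /\ W)
G3 = ~(W xor G1) = ~(W xor (~(Z /\ W)))
G4 = ~(G1 /\ G3) = ~((~(Z /\ W)) /\ (~(W xor (~(Z /\ W)))))

~((~(Z /\ W)) /\ (~(W xor (~(Z /\ W)))))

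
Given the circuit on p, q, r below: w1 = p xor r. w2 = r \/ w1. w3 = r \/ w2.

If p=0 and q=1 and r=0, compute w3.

0

w1 = 0 xor 0 = 0
w2 = 0 \/ 0 = 0
w3 = 0 \/ 0 = 0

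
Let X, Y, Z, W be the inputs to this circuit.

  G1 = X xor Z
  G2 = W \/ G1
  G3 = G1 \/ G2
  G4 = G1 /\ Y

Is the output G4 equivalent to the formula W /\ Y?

No

G1 = X xor Z
G4 = G1 /\ Y = (X xor Z) /\ Y
At X=0, Y=1, Z=0, W=1: circuit gives 0, formula gives 1.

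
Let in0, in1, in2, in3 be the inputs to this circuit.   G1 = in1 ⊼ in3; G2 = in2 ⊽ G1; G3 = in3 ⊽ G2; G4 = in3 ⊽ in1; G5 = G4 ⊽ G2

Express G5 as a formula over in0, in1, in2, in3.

(in3 ⊽ in1) ⊽ (in2 ⊽ (in1 ⊼ in3))

G1 = in1 ⊼ in3
G2 = in2 ⊽ G1 = in2 ⊽ (in1 ⊼ in3)
G4 = in3 ⊽ in1
G5 = G4 ⊽ G2 = (in3 ⊽ in1) ⊽ (in2 ⊽ (in1 ⊼ in3))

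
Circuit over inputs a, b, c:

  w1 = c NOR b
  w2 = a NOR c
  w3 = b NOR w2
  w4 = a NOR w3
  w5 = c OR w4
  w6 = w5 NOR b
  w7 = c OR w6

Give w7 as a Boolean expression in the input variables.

w2 = a NOR c
w3 = b NOR w2 = b NOR (a NOR c)
w4 = a NOR w3 = a NOR (b NOR (a NOR c))
w5 = c OR w4 = c OR (a NOR (b NOR (a NOR c)))
w6 = w5 NOR b = (c OR (a NOR (b NOR (a NOR c)))) NOR b
w7 = c OR w6 = c OR ((c OR (a NOR (b NOR (a NOR c)))) NOR b)

c OR ((c OR (a NOR (b NOR (a NOR c)))) NOR b)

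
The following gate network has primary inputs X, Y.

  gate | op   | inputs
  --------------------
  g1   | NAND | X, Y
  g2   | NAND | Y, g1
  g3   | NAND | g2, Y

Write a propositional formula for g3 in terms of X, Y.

g1 = X NAND Y
g2 = Y NAND g1 = Y NAND (X NAND Y)
g3 = g2 NAND Y = (Y NAND (X NAND Y)) NAND Y

(Y NAND (X NAND Y)) NAND Y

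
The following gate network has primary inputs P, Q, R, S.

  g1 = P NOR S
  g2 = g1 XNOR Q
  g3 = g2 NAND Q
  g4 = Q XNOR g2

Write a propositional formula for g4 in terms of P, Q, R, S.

Q XNOR ((P NOR S) XNOR Q)

g1 = P NOR S
g2 = g1 XNOR Q = (P NOR S) XNOR Q
g4 = Q XNOR g2 = Q XNOR ((P NOR S) XNOR Q)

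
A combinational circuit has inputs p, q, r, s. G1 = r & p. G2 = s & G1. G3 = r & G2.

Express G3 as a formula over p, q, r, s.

G1 = r & p
G2 = s & G1 = s & (r & p)
G3 = r & G2 = r & (s & (r & p))

r & (s & (r & p))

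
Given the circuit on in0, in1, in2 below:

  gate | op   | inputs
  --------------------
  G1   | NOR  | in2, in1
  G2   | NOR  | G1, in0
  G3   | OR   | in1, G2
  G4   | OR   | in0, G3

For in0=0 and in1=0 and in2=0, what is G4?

G1 = 0 NOR 0 = 1
G2 = 1 NOR 0 = 0
G3 = 0 OR 0 = 0
G4 = 0 OR 0 = 0

0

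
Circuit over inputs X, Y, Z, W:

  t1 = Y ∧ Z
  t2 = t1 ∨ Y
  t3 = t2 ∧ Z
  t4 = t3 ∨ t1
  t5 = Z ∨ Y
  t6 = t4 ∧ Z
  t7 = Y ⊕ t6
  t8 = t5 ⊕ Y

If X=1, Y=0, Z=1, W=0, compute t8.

1

t5 = 1 ∨ 0 = 1
t8 = 1 ⊕ 0 = 1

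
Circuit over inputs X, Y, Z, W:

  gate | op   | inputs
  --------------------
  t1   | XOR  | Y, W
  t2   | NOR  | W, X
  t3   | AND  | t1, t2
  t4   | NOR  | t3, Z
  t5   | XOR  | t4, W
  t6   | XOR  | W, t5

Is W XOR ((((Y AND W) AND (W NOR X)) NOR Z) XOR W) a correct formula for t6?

No

t1 = Y XOR W
t2 = W NOR X
t3 = t1 AND t2 = (Y XOR W) AND (W NOR X)
t4 = t3 NOR Z = ((Y XOR W) AND (W NOR X)) NOR Z
t5 = t4 XOR W = (((Y XOR W) AND (W NOR X)) NOR Z) XOR W
t6 = W XOR t5 = W XOR ((((Y XOR W) AND (W NOR X)) NOR Z) XOR W)
At X=0, Y=1, Z=0, W=0: circuit gives 0, formula gives 1.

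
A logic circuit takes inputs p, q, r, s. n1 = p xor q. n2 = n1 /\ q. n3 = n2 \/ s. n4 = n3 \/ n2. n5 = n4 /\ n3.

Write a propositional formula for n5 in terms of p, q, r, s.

((((p xor q) /\ q) \/ s) \/ ((p xor q) /\ q)) /\ (((p xor q) /\ q) \/ s)

n1 = p xor q
n2 = n1 /\ q = (p xor q) /\ q
n3 = n2 \/ s = ((p xor q) /\ q) \/ s
n4 = n3 \/ n2 = (((p xor q) /\ q) \/ s) \/ ((p xor q) /\ q)
n5 = n4 /\ n3 = ((((p xor q) /\ q) \/ s) \/ ((p xor q) /\ q)) /\ (((p xor q) /\ q) \/ s)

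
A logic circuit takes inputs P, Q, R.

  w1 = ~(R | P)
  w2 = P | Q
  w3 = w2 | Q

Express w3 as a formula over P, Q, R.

(P | Q) | Q

w2 = P | Q
w3 = w2 | Q = (P | Q) | Q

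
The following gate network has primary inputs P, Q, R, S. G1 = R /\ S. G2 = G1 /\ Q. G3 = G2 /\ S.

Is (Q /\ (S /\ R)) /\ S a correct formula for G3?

G1 = R /\ S
G2 = G1 /\ Q = (R /\ S) /\ Q
G3 = G2 /\ S = ((R /\ S) /\ Q) /\ S
At P=0, Q=0, R=0, S=0: circuit gives 0, formula gives 0.
At P=0, Q=1, R=1, S=1: circuit gives 1, formula gives 1.
Agrees on all 16 inputs.

Yes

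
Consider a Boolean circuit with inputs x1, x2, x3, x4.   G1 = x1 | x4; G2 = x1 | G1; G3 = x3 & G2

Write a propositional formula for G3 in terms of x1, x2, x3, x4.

x3 & (x1 | (x1 | x4))

G1 = x1 | x4
G2 = x1 | G1 = x1 | (x1 | x4)
G3 = x3 & G2 = x3 & (x1 | (x1 | x4))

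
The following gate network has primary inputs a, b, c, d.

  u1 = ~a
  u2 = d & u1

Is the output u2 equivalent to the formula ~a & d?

Yes

u1 = ~a
u2 = d & u1 = d & ~a
At a=0, b=0, c=0, d=0: circuit gives 0, formula gives 0.
At a=0, b=0, c=0, d=1: circuit gives 1, formula gives 1.
Agrees on all 16 inputs.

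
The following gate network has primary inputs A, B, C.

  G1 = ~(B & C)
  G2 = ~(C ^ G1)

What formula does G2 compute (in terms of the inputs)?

G1 = ~(B & C)
G2 = ~(C ^ G1) = ~(C ^ (~(B & C)))

~(C ^ (~(B & C)))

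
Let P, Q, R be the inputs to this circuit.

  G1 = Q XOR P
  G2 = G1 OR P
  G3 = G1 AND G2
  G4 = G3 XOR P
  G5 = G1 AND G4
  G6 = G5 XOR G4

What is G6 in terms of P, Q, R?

G1 = Q XOR P
G2 = G1 OR P = (Q XOR P) OR P
G3 = G1 AND G2 = (Q XOR P) AND ((Q XOR P) OR P)
G4 = G3 XOR P = ((Q XOR P) AND ((Q XOR P) OR P)) XOR P
G5 = G1 AND G4 = (Q XOR P) AND (((Q XOR P) AND ((Q XOR P) OR P)) XOR P)
G6 = G5 XOR G4 = ((Q XOR P) AND (((Q XOR P) AND ((Q XOR P) OR P)) XOR P)) XOR (((Q XOR P) AND ((Q XOR P) OR P)) XOR P)

((Q XOR P) AND (((Q XOR P) AND ((Q XOR P) OR P)) XOR P)) XOR (((Q XOR P) AND ((Q XOR P) OR P)) XOR P)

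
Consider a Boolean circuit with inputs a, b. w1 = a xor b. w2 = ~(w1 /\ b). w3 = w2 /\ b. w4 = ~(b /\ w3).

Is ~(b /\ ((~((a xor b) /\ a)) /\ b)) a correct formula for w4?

No

w1 = a xor b
w2 = ~(w1 /\ b) = ~((a xor b) /\ b)
w3 = w2 /\ b = (~((a xor b) /\ b)) /\ b
w4 = ~(b /\ w3) = ~(b /\ ((~((a xor b) /\ b)) /\ b))
At a=0, b=1: circuit gives 1, formula gives 0.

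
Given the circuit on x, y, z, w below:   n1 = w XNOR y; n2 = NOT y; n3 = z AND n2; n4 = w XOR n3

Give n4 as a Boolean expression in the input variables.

n2 = NOT y
n3 = z AND n2 = z AND NOT y
n4 = w XOR n3 = w XOR (z AND NOT y)

w XOR (z AND NOT y)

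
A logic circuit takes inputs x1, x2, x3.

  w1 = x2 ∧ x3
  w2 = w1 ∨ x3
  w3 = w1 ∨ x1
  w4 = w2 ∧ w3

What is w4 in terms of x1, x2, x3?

((x2 ∧ x3) ∨ x3) ∧ ((x2 ∧ x3) ∨ x1)

w1 = x2 ∧ x3
w2 = w1 ∨ x3 = (x2 ∧ x3) ∨ x3
w3 = w1 ∨ x1 = (x2 ∧ x3) ∨ x1
w4 = w2 ∧ w3 = ((x2 ∧ x3) ∨ x3) ∧ ((x2 ∧ x3) ∨ x1)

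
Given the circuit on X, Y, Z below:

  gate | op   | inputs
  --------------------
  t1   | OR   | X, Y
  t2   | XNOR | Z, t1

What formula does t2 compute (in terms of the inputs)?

t1 = X OR Y
t2 = Z XNOR t1 = Z XNOR (X OR Y)

Z XNOR (X OR Y)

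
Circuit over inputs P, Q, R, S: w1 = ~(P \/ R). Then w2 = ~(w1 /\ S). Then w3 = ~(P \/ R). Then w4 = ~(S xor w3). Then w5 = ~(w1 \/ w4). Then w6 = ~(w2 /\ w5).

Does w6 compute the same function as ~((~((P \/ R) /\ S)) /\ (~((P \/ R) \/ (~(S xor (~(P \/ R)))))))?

No

w1 = ~(P \/ R)
w2 = ~(w1 /\ S) = ~((~(P \/ R)) /\ S)
w3 = ~(P \/ R)
w4 = ~(S xor w3) = ~(S xor (~(P \/ R)))
w5 = ~(w1 \/ w4) = ~((~(P \/ R)) \/ (~(S xor (~(P \/ R)))))
w6 = ~(w2 /\ w5) = ~((~((~(P \/ R)) /\ S)) /\ (~((~(P \/ R)) \/ (~(S xor (~(P \/ R)))))))
At P=0, Q=0, R=0, S=0: circuit gives 1, formula gives 0.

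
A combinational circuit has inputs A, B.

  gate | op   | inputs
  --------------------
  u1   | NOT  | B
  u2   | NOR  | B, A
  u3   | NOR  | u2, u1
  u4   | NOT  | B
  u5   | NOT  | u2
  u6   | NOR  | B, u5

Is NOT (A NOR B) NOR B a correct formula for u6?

u2 = B NOR A
u5 = NOT u2 = NOT (B NOR A)
u6 = B NOR u5 = B NOR NOT (B NOR A)
At A=0, B=1: circuit gives 0, formula gives 0.
At A=0, B=0: circuit gives 1, formula gives 1.
Agrees on all 4 inputs.

Yes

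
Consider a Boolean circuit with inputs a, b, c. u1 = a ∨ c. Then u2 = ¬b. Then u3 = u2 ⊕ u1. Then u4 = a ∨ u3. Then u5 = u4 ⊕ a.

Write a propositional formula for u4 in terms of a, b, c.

a ∨ (¬b ⊕ (a ∨ c))

u1 = a ∨ c
u2 = ¬b
u3 = u2 ⊕ u1 = ¬b ⊕ (a ∨ c)
u4 = a ∨ u3 = a ∨ (¬b ⊕ (a ∨ c))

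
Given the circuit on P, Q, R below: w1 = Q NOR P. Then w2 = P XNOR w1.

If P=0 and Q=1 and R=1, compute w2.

1

w1 = 1 NOR 0 = 0
w2 = 0 XNOR 0 = 1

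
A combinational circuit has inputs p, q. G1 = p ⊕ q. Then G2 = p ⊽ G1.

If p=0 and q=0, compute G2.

1

G1 = 0 ⊕ 0 = 0
G2 = 0 ⊽ 0 = 1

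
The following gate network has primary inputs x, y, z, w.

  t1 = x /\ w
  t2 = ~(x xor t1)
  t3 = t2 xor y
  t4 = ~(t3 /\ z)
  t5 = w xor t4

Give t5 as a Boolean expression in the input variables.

t1 = x /\ w
t2 = ~(x xor t1) = ~(x xor (x /\ w))
t3 = t2 xor y = (~(x xor (x /\ w))) xor y
t4 = ~(t3 /\ z) = ~(((~(x xor (x /\ w))) xor y) /\ z)
t5 = w xor t4 = w xor (~(((~(x xor (x /\ w))) xor y) /\ z))

w xor (~(((~(x xor (x /\ w))) xor y) /\ z))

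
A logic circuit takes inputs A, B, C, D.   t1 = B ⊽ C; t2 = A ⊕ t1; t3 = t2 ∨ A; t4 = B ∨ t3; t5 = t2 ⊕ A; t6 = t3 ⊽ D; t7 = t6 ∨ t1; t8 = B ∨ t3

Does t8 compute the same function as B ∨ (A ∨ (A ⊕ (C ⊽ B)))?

t1 = B ⊽ C
t2 = A ⊕ t1 = A ⊕ (B ⊽ C)
t3 = t2 ∨ A = (A ⊕ (B ⊽ C)) ∨ A
t8 = B ∨ t3 = B ∨ ((A ⊕ (B ⊽ C)) ∨ A)
At A=0, B=0, C=1, D=0: circuit gives 0, formula gives 0.
At A=0, B=0, C=0, D=0: circuit gives 1, formula gives 1.
Agrees on all 16 inputs.

Yes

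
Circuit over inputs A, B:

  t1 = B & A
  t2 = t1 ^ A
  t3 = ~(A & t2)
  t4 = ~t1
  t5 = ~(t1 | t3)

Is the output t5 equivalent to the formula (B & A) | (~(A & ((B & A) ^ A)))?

t1 = B & A
t2 = t1 ^ A = (B & A) ^ A
t3 = ~(A & t2) = ~(A & ((B & A) ^ A))
t5 = ~(t1 | t3) = ~((B & A) | (~(A & ((B & A) ^ A))))
At A=0, B=0: circuit gives 0, formula gives 1.

No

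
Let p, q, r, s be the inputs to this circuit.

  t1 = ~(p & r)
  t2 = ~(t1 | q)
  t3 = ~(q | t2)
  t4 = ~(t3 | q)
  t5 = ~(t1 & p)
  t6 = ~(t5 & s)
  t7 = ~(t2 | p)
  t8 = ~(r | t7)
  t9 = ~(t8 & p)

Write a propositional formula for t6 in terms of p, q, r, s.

~((~((~(p & r)) & p)) & s)

t1 = ~(p & r)
t5 = ~(t1 & p) = ~((~(p & r)) & p)
t6 = ~(t5 & s) = ~((~((~(p & r)) & p)) & s)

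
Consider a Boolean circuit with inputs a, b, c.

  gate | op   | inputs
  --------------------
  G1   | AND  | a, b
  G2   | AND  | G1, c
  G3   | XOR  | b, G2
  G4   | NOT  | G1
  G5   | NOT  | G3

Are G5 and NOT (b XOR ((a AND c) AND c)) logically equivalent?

G1 = a AND b
G2 = G1 AND c = (a AND b) AND c
G3 = b XOR G2 = b XOR ((a AND b) AND c)
G5 = NOT G3 = NOT (b XOR ((a AND b) AND c))
At a=1, b=0, c=1: circuit gives 1, formula gives 0.

No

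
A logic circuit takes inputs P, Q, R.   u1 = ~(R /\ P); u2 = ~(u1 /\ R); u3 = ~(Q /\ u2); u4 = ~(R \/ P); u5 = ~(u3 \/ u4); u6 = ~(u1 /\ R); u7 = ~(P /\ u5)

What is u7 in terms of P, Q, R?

u1 = ~(R /\ P)
u2 = ~(u1 /\ R) = ~((~(R /\ P)) /\ R)
u3 = ~(Q /\ u2) = ~(Q /\ (~((~(R /\ P)) /\ R)))
u4 = ~(R \/ P)
u5 = ~(u3 \/ u4) = ~((~(Q /\ (~((~(R /\ P)) /\ R)))) \/ (~(R \/ P)))
u7 = ~(P /\ u5) = ~(P /\ (~((~(Q /\ (~((~(R /\ P)) /\ R)))) \/ (~(R \/ P)))))

~(P /\ (~((~(Q /\ (~((~(R /\ P)) /\ R)))) \/ (~(R \/ P)))))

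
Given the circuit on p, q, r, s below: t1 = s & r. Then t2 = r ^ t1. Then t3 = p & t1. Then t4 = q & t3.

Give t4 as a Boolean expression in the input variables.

t1 = s & r
t3 = p & t1 = p & (s & r)
t4 = q & t3 = q & (p & (s & r))

q & (p & (s & r))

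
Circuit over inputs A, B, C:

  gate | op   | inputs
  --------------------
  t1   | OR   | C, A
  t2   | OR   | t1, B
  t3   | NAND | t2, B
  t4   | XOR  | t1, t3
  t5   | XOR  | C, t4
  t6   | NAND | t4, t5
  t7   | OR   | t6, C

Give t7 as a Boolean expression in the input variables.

t1 = C OR A
t2 = t1 OR B = (C OR A) OR B
t3 = t2 NAND B = ((C OR A) OR B) NAND B
t4 = t1 XOR t3 = (C OR A) XOR (((C OR A) OR B) NAND B)
t5 = C XOR t4 = C XOR ((C OR A) XOR (((C OR A) OR B) NAND B))
t6 = t4 NAND t5 = ((C OR A) XOR (((C OR A) OR B) NAND B)) NAND (C XOR ((C OR A) XOR (((C OR A) OR B) NAND B)))
t7 = t6 OR C = (((C OR A) XOR (((C OR A) OR B) NAND B)) NAND (C XOR ((C OR A) XOR (((C OR A) OR B) NAND B)))) OR C

(((C OR A) XOR (((C OR A) OR B) NAND B)) NAND (C XOR ((C OR A) XOR (((C OR A) OR B) NAND B)))) OR C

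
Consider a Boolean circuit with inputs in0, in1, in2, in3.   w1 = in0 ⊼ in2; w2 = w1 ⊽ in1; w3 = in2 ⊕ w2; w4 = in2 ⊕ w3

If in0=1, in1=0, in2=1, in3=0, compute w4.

w1 = 1 ⊼ 1 = 0
w2 = 0 ⊽ 0 = 1
w3 = 1 ⊕ 1 = 0
w4 = 1 ⊕ 0 = 1

1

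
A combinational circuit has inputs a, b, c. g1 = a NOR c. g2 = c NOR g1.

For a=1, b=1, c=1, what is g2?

0

g1 = 1 NOR 1 = 0
g2 = 1 NOR 0 = 0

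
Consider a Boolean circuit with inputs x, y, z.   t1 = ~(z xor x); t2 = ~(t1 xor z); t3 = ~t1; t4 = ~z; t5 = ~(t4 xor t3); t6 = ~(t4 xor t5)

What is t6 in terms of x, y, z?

t1 = ~(z xor x)
t3 = ~t1 = ~(~(z xor x))
t4 = ~z
t5 = ~(t4 xor t3) = ~(~z xor ~(~(z xor x)))
t6 = ~(t4 xor t5) = ~(~z xor (~(~z xor ~(~(z xor x)))))

~(~z xor (~(~z xor ~(~(z xor x)))))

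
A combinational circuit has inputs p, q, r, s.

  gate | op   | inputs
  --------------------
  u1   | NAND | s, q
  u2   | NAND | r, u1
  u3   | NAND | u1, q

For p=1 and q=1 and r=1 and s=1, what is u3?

1

u1 = 1 NAND 1 = 0
u3 = 0 NAND 1 = 1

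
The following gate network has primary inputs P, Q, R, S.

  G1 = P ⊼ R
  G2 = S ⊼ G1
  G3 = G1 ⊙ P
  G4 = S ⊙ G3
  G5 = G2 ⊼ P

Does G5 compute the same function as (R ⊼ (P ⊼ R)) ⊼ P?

G1 = P ⊼ R
G2 = S ⊼ G1 = S ⊼ (P ⊼ R)
G5 = G2 ⊼ P = (S ⊼ (P ⊼ R)) ⊼ P
At P=1, Q=0, R=0, S=1: circuit gives 1, formula gives 0.

No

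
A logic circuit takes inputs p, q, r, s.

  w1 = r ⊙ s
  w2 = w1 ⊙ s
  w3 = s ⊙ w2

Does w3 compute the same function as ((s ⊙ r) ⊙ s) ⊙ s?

w1 = r ⊙ s
w2 = w1 ⊙ s = (r ⊙ s) ⊙ s
w3 = s ⊙ w2 = s ⊙ ((r ⊙ s) ⊙ s)
At p=0, q=0, r=0, s=1: circuit gives 0, formula gives 0.
At p=0, q=0, r=0, s=0: circuit gives 1, formula gives 1.
Agrees on all 16 inputs.

Yes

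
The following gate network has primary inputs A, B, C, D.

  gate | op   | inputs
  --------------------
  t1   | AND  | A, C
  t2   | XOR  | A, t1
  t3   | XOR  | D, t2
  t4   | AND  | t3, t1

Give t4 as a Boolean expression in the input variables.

(D XOR (A XOR (A AND C))) AND (A AND C)

t1 = A AND C
t2 = A XOR t1 = A XOR (A AND C)
t3 = D XOR t2 = D XOR (A XOR (A AND C))
t4 = t3 AND t1 = (D XOR (A XOR (A AND C))) AND (A AND C)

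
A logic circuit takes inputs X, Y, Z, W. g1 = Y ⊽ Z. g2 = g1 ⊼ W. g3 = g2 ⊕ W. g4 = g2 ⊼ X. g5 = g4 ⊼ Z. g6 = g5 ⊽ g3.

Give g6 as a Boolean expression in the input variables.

g1 = Y ⊽ Z
g2 = g1 ⊼ W = (Y ⊽ Z) ⊼ W
g3 = g2 ⊕ W = ((Y ⊽ Z) ⊼ W) ⊕ W
g4 = g2 ⊼ X = ((Y ⊽ Z) ⊼ W) ⊼ X
g5 = g4 ⊼ Z = (((Y ⊽ Z) ⊼ W) ⊼ X) ⊼ Z
g6 = g5 ⊽ g3 = ((((Y ⊽ Z) ⊼ W) ⊼ X) ⊼ Z) ⊽ (((Y ⊽ Z) ⊼ W) ⊕ W)

((((Y ⊽ Z) ⊼ W) ⊼ X) ⊼ Z) ⊽ (((Y ⊽ Z) ⊼ W) ⊕ W)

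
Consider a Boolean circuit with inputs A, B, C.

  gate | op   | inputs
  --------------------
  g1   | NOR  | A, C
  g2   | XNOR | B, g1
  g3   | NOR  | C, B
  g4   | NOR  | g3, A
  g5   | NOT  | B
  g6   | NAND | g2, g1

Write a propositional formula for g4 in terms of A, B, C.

(C NOR B) NOR A

g3 = C NOR B
g4 = g3 NOR A = (C NOR B) NOR A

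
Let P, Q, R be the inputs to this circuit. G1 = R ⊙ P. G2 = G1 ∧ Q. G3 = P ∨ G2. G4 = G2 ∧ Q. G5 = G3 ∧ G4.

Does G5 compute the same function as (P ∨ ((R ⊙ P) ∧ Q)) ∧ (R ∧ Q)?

No

G1 = R ⊙ P
G2 = G1 ∧ Q = (R ⊙ P) ∧ Q
G3 = P ∨ G2 = P ∨ ((R ⊙ P) ∧ Q)
G4 = G2 ∧ Q = ((R ⊙ P) ∧ Q) ∧ Q
G5 = G3 ∧ G4 = (P ∨ ((R ⊙ P) ∧ Q)) ∧ (((R ⊙ P) ∧ Q) ∧ Q)
At P=0, Q=1, R=0: circuit gives 1, formula gives 0.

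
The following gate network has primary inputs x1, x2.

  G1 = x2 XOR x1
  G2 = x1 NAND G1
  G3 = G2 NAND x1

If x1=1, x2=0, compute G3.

1

G1 = 0 XOR 1 = 1
G2 = 1 NAND 1 = 0
G3 = 0 NAND 1 = 1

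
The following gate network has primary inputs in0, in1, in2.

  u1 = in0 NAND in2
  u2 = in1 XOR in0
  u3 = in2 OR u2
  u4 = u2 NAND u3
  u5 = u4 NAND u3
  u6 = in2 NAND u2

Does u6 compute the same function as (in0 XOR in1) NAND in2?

u2 = in1 XOR in0
u6 = in2 NAND u2 = in2 NAND (in1 XOR in0)
At in0=0, in1=1, in2=1: circuit gives 0, formula gives 0.
At in0=0, in1=0, in2=0: circuit gives 1, formula gives 1.
Agrees on all 8 inputs.

Yes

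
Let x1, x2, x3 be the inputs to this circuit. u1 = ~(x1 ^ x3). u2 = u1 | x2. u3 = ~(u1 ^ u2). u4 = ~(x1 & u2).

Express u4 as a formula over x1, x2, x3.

~(x1 & ((~(x1 ^ x3)) | x2))

u1 = ~(x1 ^ x3)
u2 = u1 | x2 = (~(x1 ^ x3)) | x2
u4 = ~(x1 & u2) = ~(x1 & ((~(x1 ^ x3)) | x2))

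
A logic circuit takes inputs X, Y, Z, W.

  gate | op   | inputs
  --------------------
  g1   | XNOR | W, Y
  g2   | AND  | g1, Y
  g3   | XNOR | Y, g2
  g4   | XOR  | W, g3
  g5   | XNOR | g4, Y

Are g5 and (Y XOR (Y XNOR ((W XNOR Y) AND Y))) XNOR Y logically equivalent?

No

g1 = W XNOR Y
g2 = g1 AND Y = (W XNOR Y) AND Y
g3 = Y XNOR g2 = Y XNOR ((W XNOR Y) AND Y)
g4 = W XOR g3 = W XOR (Y XNOR ((W XNOR Y) AND Y))
g5 = g4 XNOR Y = (W XOR (Y XNOR ((W XNOR Y) AND Y))) XNOR Y
At X=0, Y=0, Z=0, W=1: circuit gives 1, formula gives 0.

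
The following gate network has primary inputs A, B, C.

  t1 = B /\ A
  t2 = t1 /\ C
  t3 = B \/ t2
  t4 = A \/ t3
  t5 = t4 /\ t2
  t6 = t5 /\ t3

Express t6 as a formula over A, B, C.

((A \/ (B \/ ((B /\ A) /\ C))) /\ ((B /\ A) /\ C)) /\ (B \/ ((B /\ A) /\ C))

t1 = B /\ A
t2 = t1 /\ C = (B /\ A) /\ C
t3 = B \/ t2 = B \/ ((B /\ A) /\ C)
t4 = A \/ t3 = A \/ (B \/ ((B /\ A) /\ C))
t5 = t4 /\ t2 = (A \/ (B \/ ((B /\ A) /\ C))) /\ ((B /\ A) /\ C)
t6 = t5 /\ t3 = ((A \/ (B \/ ((B /\ A) /\ C))) /\ ((B /\ A) /\ C)) /\ (B \/ ((B /\ A) /\ C))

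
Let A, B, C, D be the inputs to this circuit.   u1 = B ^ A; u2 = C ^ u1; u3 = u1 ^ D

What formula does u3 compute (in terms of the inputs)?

u1 = B ^ A
u3 = u1 ^ D = (B ^ A) ^ D

(B ^ A) ^ D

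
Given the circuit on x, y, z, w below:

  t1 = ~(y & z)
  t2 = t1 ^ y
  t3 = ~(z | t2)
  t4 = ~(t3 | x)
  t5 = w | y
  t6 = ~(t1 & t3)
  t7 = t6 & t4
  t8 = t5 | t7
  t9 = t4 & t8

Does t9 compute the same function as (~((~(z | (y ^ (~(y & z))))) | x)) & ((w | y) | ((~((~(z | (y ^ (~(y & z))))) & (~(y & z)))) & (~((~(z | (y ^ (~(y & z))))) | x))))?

t1 = ~(y & z)
t2 = t1 ^ y = (~(y & z)) ^ y
t3 = ~(z | t2) = ~(z | ((~(y & z)) ^ y))
t4 = ~(t3 | x) = ~((~(z | ((~(y & z)) ^ y))) | x)
t5 = w | y
t6 = ~(t1 & t3) = ~((~(y & z)) & (~(z | ((~(y & z)) ^ y))))
t7 = t6 & t4 = (~((~(y & z)) & (~(z | ((~(y & z)) ^ y))))) & (~((~(z | ((~(y & z)) ^ y))) | x))
t8 = t5 | t7 = (w | y) | ((~((~(y & z)) & (~(z | ((~(y & z)) ^ y))))) & (~((~(z | ((~(y & z)) ^ y))) | x)))
t9 = t4 & t8 = (~((~(z | ((~(y & z)) ^ y))) | x)) & ((w | y) | ((~((~(y & z)) & (~(z | ((~(y & z)) ^ y))))) & (~((~(z | ((~(y & z)) ^ y))) | x))))
At x=0, y=1, z=0, w=0: circuit gives 0, formula gives 0.
At x=0, y=0, z=0, w=0: circuit gives 1, formula gives 1.
Agrees on all 16 inputs.

Yes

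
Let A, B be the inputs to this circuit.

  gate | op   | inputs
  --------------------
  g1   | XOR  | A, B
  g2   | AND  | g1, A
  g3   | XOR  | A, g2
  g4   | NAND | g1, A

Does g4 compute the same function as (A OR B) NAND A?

g1 = A XOR B
g4 = g1 NAND A = (A XOR B) NAND A
At A=1, B=1: circuit gives 1, formula gives 0.

No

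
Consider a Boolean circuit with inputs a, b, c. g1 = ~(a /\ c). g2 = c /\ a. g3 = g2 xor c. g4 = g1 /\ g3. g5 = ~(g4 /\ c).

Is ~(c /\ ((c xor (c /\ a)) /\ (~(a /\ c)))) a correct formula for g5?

g1 = ~(a /\ c)
g2 = c /\ a
g3 = g2 xor c = (c /\ a) xor c
g4 = g1 /\ g3 = (~(a /\ c)) /\ ((c /\ a) xor c)
g5 = ~(g4 /\ c) = ~(((~(a /\ c)) /\ ((c /\ a) xor c)) /\ c)
At a=0, b=0, c=1: circuit gives 0, formula gives 0.
At a=0, b=0, c=0: circuit gives 1, formula gives 1.
Agrees on all 8 inputs.

Yes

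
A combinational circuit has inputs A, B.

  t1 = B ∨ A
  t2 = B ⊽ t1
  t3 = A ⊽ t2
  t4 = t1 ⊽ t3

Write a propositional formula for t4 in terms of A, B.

(B ∨ A) ⊽ (A ⊽ (B ⊽ (B ∨ A)))

t1 = B ∨ A
t2 = B ⊽ t1 = B ⊽ (B ∨ A)
t3 = A ⊽ t2 = A ⊽ (B ⊽ (B ∨ A))
t4 = t1 ⊽ t3 = (B ∨ A) ⊽ (A ⊽ (B ⊽ (B ∨ A)))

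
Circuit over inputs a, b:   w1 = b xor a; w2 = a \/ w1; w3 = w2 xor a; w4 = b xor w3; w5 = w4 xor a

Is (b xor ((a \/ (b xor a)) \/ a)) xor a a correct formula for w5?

No

w1 = b xor a
w2 = a \/ w1 = a \/ (b xor a)
w3 = w2 xor a = (a \/ (b xor a)) xor a
w4 = b xor w3 = b xor ((a \/ (b xor a)) xor a)
w5 = w4 xor a = (b xor ((a \/ (b xor a)) xor a)) xor a
At a=1, b=0: circuit gives 1, formula gives 0.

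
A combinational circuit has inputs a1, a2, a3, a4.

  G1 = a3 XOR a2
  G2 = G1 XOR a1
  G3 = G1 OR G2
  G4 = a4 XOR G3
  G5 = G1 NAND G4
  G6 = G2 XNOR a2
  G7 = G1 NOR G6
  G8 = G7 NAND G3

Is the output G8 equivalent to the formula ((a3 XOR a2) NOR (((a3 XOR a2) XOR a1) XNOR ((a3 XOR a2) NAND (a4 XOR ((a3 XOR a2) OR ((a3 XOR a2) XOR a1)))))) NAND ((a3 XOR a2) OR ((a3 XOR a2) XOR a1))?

No

G1 = a3 XOR a2
G2 = G1 XOR a1 = (a3 XOR a2) XOR a1
G3 = G1 OR G2 = (a3 XOR a2) OR ((a3 XOR a2) XOR a1)
G6 = G2 XNOR a2 = ((a3 XOR a2) XOR a1) XNOR a2
G7 = G1 NOR G6 = (a3 XOR a2) NOR (((a3 XOR a2) XOR a1) XNOR a2)
G8 = G7 NAND G3 = ((a3 XOR a2) NOR (((a3 XOR a2) XOR a1) XNOR a2)) NAND ((a3 XOR a2) OR ((a3 XOR a2) XOR a1))
At a1=1, a2=0, a3=0, a4=0: circuit gives 0, formula gives 1.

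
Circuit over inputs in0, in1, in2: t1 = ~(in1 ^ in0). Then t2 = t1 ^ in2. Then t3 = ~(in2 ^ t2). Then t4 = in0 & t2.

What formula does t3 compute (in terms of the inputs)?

~(in2 ^ ((~(in1 ^ in0)) ^ in2))

t1 = ~(in1 ^ in0)
t2 = t1 ^ in2 = (~(in1 ^ in0)) ^ in2
t3 = ~(in2 ^ t2) = ~(in2 ^ ((~(in1 ^ in0)) ^ in2))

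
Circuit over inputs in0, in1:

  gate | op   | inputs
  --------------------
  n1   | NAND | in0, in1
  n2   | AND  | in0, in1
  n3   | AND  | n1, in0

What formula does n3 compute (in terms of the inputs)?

n1 = in0 NAND in1
n3 = n1 AND in0 = (in0 NAND in1) AND in0

(in0 NAND in1) AND in0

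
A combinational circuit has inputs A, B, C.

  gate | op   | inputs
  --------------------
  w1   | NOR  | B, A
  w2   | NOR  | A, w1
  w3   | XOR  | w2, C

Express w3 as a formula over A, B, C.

w1 = B NOR A
w2 = A NOR w1 = A NOR (B NOR A)
w3 = w2 XOR C = (A NOR (B NOR A)) XOR C

(A NOR (B NOR A)) XOR C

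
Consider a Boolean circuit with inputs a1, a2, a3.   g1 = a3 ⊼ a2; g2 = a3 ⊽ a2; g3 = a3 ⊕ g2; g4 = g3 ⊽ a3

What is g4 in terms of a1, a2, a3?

g2 = a3 ⊽ a2
g3 = a3 ⊕ g2 = a3 ⊕ (a3 ⊽ a2)
g4 = g3 ⊽ a3 = (a3 ⊕ (a3 ⊽ a2)) ⊽ a3

(a3 ⊕ (a3 ⊽ a2)) ⊽ a3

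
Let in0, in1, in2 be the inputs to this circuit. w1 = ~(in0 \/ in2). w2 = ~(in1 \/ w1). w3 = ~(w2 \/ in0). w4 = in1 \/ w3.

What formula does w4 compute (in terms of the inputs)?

in1 \/ (~((~(in1 \/ (~(in0 \/ in2)))) \/ in0))

w1 = ~(in0 \/ in2)
w2 = ~(in1 \/ w1) = ~(in1 \/ (~(in0 \/ in2)))
w3 = ~(w2 \/ in0) = ~((~(in1 \/ (~(in0 \/ in2)))) \/ in0)
w4 = in1 \/ w3 = in1 \/ (~((~(in1 \/ (~(in0 \/ in2)))) \/ in0))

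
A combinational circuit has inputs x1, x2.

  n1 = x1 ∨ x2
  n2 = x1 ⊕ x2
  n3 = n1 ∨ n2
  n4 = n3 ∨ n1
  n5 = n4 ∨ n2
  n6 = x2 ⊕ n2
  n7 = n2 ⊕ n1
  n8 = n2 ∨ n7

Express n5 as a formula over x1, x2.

n1 = x1 ∨ x2
n2 = x1 ⊕ x2
n3 = n1 ∨ n2 = (x1 ∨ x2) ∨ (x1 ⊕ x2)
n4 = n3 ∨ n1 = ((x1 ∨ x2) ∨ (x1 ⊕ x2)) ∨ (x1 ∨ x2)
n5 = n4 ∨ n2 = (((x1 ∨ x2) ∨ (x1 ⊕ x2)) ∨ (x1 ∨ x2)) ∨ (x1 ⊕ x2)

(((x1 ∨ x2) ∨ (x1 ⊕ x2)) ∨ (x1 ∨ x2)) ∨ (x1 ⊕ x2)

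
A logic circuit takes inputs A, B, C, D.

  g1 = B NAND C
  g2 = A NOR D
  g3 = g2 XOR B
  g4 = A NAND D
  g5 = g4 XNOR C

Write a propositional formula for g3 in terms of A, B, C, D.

g2 = A NOR D
g3 = g2 XOR B = (A NOR D) XOR B

(A NOR D) XOR B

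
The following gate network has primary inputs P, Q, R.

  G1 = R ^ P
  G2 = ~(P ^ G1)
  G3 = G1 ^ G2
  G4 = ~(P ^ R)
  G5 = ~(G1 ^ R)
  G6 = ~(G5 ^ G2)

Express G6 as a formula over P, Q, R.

G1 = R ^ P
G2 = ~(P ^ G1) = ~(P ^ (R ^ P))
G5 = ~(G1 ^ R) = ~((R ^ P) ^ R)
G6 = ~(G5 ^ G2) = ~((~((R ^ P) ^ R)) ^ (~(P ^ (R ^ P))))

~((~((R ^ P) ^ R)) ^ (~(P ^ (R ^ P))))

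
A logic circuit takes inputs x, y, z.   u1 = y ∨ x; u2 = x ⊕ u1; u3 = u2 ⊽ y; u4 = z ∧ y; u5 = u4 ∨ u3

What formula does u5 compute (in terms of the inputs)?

u1 = y ∨ x
u2 = x ⊕ u1 = x ⊕ (y ∨ x)
u3 = u2 ⊽ y = (x ⊕ (y ∨ x)) ⊽ y
u4 = z ∧ y
u5 = u4 ∨ u3 = (z ∧ y) ∨ ((x ⊕ (y ∨ x)) ⊽ y)

(z ∧ y) ∨ ((x ⊕ (y ∨ x)) ⊽ y)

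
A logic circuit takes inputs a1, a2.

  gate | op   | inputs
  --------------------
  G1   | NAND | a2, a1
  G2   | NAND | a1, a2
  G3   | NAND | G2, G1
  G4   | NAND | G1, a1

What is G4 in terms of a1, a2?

(a2 NAND a1) NAND a1

G1 = a2 NAND a1
G4 = G1 NAND a1 = (a2 NAND a1) NAND a1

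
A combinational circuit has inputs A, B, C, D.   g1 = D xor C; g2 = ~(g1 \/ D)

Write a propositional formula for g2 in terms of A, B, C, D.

g1 = D xor C
g2 = ~(g1 \/ D) = ~((D xor C) \/ D)

~((D xor C) \/ D)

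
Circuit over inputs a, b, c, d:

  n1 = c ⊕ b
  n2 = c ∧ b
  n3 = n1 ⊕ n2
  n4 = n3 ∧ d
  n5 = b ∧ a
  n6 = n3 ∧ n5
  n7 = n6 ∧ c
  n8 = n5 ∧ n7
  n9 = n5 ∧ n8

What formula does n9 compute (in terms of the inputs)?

(b ∧ a) ∧ ((b ∧ a) ∧ ((((c ⊕ b) ⊕ (c ∧ b)) ∧ (b ∧ a)) ∧ c))

n1 = c ⊕ b
n2 = c ∧ b
n3 = n1 ⊕ n2 = (c ⊕ b) ⊕ (c ∧ b)
n5 = b ∧ a
n6 = n3 ∧ n5 = ((c ⊕ b) ⊕ (c ∧ b)) ∧ (b ∧ a)
n7 = n6 ∧ c = (((c ⊕ b) ⊕ (c ∧ b)) ∧ (b ∧ a)) ∧ c
n8 = n5 ∧ n7 = (b ∧ a) ∧ ((((c ⊕ b) ⊕ (c ∧ b)) ∧ (b ∧ a)) ∧ c)
n9 = n5 ∧ n8 = (b ∧ a) ∧ ((b ∧ a) ∧ ((((c ⊕ b) ⊕ (c ∧ b)) ∧ (b ∧ a)) ∧ c))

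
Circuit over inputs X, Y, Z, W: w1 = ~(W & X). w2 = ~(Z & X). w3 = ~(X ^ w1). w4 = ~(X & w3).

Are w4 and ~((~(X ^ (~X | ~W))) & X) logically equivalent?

Yes

w1 = ~(W & X)
w3 = ~(X ^ w1) = ~(X ^ (~(W & X)))
w4 = ~(X & w3) = ~(X & (~(X ^ (~(W & X)))))
At X=1, Y=0, Z=0, W=0: circuit gives 0, formula gives 0.
At X=0, Y=0, Z=0, W=0: circuit gives 1, formula gives 1.
Agrees on all 16 inputs.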